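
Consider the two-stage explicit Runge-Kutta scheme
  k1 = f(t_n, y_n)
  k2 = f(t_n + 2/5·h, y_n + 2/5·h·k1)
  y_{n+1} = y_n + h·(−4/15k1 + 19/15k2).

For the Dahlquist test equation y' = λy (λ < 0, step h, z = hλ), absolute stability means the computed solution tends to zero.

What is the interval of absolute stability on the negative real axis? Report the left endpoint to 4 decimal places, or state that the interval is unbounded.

(-1.9737, 0).

Test eqn y'=λy, z=hλ:
  k1=λy_n ⇒ h·k1=z·y_n;  k2=λ(1+2/5z)y_n ⇒ h·k2=z(1+2/5z)y_n
  y_{n+1}/y_n = 1 − 4/15z + 19/15z(1+2/5z) = 1 + z + 38/75z²
  ⇒ R(z) = 1 + z + 38/75z².

Find x<0 with |R(x)|<1.
x=-1.03: |R|=0.5075
R=1: x+38/75x²=0 ⇒ x=−75/38=-1.9737; min R=1−1/(4·38/75)=0.5066>−1
Confirm numerically:
  x=-1.400: |R|=0.59307 <1
  x=-1.302: |R|=0.55690 <1
  x=-0.956: |R|=0.50706 <1
  x=-2.455: |R|=1.59869 >1
  x=-2.303: |R|=1.38426 >1
  x=-2.064: |R|=1.09445 >1
So |R|<1 on (-1.9737, 0).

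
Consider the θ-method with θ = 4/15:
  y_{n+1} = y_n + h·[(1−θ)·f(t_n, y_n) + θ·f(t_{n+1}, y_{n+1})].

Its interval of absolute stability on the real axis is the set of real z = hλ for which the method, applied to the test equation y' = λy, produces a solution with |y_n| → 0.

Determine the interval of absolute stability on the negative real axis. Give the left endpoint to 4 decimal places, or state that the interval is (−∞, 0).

z∈(-4.2857,0).

Set f=λy, z=hλ:
  y_{n+1} = y_n + z·[11/15·y_n + 4/15·y_{n+1}] ⇒ (1 − 4/15z)y_{n+1} = (1 + 11/15z)y_n
  R(z) = (1 + 11/15z)/(1 − 4/15z).

Boundary: |R(x)|=1, x<0.
x=-1.44: |R|=0.0405
R=−1: 1+11/15x = −1+4/15x ⇒ -7/15x=2 ⇒ x=2/(-7/15)=-4.2857
Confirm numerically:
  x=-3.315: |R|=0.75955 <1
  x=-2.474: |R|=0.49060 <1
  x=-1.814: |R|=0.22259 <1
  x=-4.707: |R|=1.08718 >1
  x=-4.663: |R|=1.07848 >1
  x=-4.659: |R|=1.07768 >1
Stable set (-4.2857, 0).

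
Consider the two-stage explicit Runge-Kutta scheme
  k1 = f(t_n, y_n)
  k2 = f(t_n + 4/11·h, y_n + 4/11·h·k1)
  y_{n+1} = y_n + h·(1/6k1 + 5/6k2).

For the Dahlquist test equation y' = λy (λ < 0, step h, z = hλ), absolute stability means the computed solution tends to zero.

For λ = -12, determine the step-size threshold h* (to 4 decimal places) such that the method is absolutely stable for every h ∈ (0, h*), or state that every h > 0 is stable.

With y'=λy (z=hλ):
  k1=λy_n ⇒ h·k1=z·y_n;  k2=λ(1+4/11z)y_n ⇒ h·k2=z(1+4/11z)y_n
  y_{n+1}/y_n = 1 + 1/6z + 5/6z(1+4/11z) = 1 + z + 10/33z²
  R(z) = 1 + z + 10/33z².

Need |R(x)|<1, x<0.
x=-1.25: |R|=0.2235
R=1: x+10/33x²=0 ⇒ x=−33/10=-3.3000; min R=1−1/(4·10/33)=0.1750>−1
Confirm numerically:
  x=-2.243: |R|=0.28156 <1
  x=-2.134: |R|=0.24599 <1
  x=-1.452: |R|=0.18688 <1
  x=-3.764: |R|=1.52924 >1
  x=-3.538: |R|=1.25516 >1
Stable set (-3.3000, 0).

(-3.3000,0); λ=-12 ⇒ h* = (33/10)/12 = 0.2750.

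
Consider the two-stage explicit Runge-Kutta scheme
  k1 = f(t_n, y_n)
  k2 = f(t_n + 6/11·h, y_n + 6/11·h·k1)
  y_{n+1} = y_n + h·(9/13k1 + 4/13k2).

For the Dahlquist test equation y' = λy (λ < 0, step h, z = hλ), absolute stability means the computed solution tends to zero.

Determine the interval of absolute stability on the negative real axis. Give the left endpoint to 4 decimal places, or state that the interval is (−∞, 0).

On y'=λy, z=hλ:
  k1=λy_n ⇒ h·k1=z·y_n;  k2=λ(1+6/11z)y_n ⇒ h·k2=z(1+6/11z)y_n
  y_{n+1}/y_n = 1 + 9/13z + 4/13z(1+6/11z) = 1 + z + 24/143z²
  so R(z) = 1 + z + 24/143z².

Boundary: |R(x)|=1, x<0.
x=-1.08: |R|=0.1158
R=1: x+24/143x²=0 ⇒ x=−143/24=-5.9583; min R=1−1/(4·24/143)=-0.4896>−1
Confirm numerically:
  x=-5.920: |R|=0.96191 <1
  x=-4.320: |R|=0.18785 <1
  x=-2.965: |R|=0.48955 <1
  x=-2.725: |R|=0.47874 <1
  x=-6.501: |R|=1.59209 >1
  x=-6.353: |R|=1.42081 >1
So |R|<1 on (-5.9583, 0).

(-5.9583, 0).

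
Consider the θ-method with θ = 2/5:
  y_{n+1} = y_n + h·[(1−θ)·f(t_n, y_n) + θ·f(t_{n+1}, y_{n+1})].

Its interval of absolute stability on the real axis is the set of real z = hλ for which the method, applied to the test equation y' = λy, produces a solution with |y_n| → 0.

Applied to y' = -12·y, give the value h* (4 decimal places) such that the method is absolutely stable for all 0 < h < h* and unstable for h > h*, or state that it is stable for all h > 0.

(-10.0000,0); λ=-12 ⇒ h* = (10)/12 = 0.8333.

On y'=λy, z=hλ:
  y_{n+1} = y_n + z·[3/5·y_n + 2/5·y_{n+1}] ⇒ (1 − 2/5z)y_{n+1} = (1 + 3/5z)y_n
  so R(z) = (1 + 3/5z)/(1 − 2/5z).

Need |R(x)|<1, x<0.
x=-1.17: |R|=0.2030
R=−1: 1+3/5x = −1+2/5x ⇒ -1/5x=2 ⇒ x=2/(-1/5)=-10.0000
Confirm numerically:
  x=-8.321: |R|=0.92242 <1
  x=-4.812: |R|=0.64524 <1
  x=-4.747: |R|=0.63757 <1
  x=-4.439: |R|=0.59929 <1
  x=-10.565: |R|=1.02162 >1
  x=-10.375: |R|=1.01456 >1
Stable set (-10.0000, 0).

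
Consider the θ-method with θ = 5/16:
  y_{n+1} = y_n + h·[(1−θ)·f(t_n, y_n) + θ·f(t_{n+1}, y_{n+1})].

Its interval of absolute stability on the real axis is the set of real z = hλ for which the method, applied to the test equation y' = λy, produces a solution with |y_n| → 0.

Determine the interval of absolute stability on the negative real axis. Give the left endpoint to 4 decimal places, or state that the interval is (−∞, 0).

z∈(-5.3333,0).

On y'=λy, z=hλ:
  y_{n+1} = y_n + z·[11/16·y_n + 5/16·y_{n+1}] ⇒ (1 − 5/16z)y_{n+1} = (1 + 11/16z)y_n
  R(z) = (1 + 11/16z)/(1 − 5/16z).

Solve |R(x)|<1 on ℝ⁻.
x=-1.39: |R|=0.0309
R=−1: 1+11/16x = −1+5/16x ⇒ -3/8x=2 ⇒ x=2/(-3/8)=-5.3333
Confirm numerically:
  x=-4.542: |R|=0.87734 <1
  x=-4.379: |R|=0.84890 <1
  x=-2.380: |R|=0.36487 <1
  x=-2.164: |R|=0.29098 <1
  x=-5.662: |R|=1.04450 >1
  x=-5.638: |R|=1.04137 >1
Stable set (-5.3333, 0).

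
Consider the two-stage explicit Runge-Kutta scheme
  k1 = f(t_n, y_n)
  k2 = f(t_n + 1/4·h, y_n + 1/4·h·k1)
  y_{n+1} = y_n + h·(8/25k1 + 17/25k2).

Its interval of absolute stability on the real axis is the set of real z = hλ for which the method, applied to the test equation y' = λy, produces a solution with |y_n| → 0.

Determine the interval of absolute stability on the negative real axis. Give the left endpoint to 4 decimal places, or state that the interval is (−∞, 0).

z∈(-5.8824,0).

Test eqn y'=λy, z=hλ:
  k1=λy_n ⇒ h·k1=z·y_n;  k2=λ(1+1/4z)y_n ⇒ h·k2=z(1+1/4z)y_n
  y_{n+1}/y_n = 1 + 8/25z + 17/25z(1+1/4z) = 1 + z + 17/100z²
  R(z) = 1 + z + 17/100z².

Need |R(x)|<1, x<0.
x=-0.64: |R|=0.4296
R=1: x+17/100x²=0 ⇒ x=−100/17=-5.8824; min R=1−1/(4·17/100)=-0.4706>−1
Confirm numerically:
  x=-5.772: |R|=0.89172 <1
  x=-4.505: |R|=0.05485 <1
  x=-4.281: |R|=0.16542 <1
  x=-3.116: |R|=0.46539 <1
  x=-6.243: |R|=1.38276 >1
  x=-5.978: |R|=1.09720 >1
Stable set (-5.8824, 0).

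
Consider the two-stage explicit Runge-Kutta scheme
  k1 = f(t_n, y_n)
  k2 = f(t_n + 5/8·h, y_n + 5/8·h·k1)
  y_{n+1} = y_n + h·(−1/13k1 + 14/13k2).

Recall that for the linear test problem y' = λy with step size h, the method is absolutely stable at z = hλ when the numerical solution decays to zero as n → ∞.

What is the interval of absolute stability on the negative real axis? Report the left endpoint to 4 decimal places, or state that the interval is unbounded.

With y'=λy (z=hλ):
  k1=λy_n ⇒ h·k1=z·y_n;  k2=λ(1+5/8z)y_n ⇒ h·k2=z(1+5/8z)y_n
  y_{n+1}/y_n = 1 − 1/13z + 14/13z(1+5/8z) = 1 + z + 35/52z²
  Hence R(z) = 1 + z + 35/52z².

Boundary: |R(x)|=1, x<0.
x=-0.63: |R|=0.6371
R=1: x+35/52x²=0 ⇒ x=−52/35=-1.4857; min R=1−1/(4·35/52)=0.6286>−1
Confirm numerically:
  x=-1.365: |R|=0.88909 <1
  x=-0.859: |R|=0.63765 <1
  x=-0.677: |R|=0.63149 <1
  x=-1.930: |R|=1.57714 >1
  x=-1.750: |R|=1.31130 >1
  x=-1.655: |R|=1.18857 >1
Stable set (-1.4857, 0).

(-1.4857, 0).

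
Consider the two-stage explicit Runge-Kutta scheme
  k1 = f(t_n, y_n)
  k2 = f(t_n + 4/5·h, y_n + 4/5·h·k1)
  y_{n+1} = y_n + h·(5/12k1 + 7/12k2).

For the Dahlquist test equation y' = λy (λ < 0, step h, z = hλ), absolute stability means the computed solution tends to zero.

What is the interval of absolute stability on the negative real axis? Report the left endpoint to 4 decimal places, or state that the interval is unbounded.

(-2.1429, 0).

Test eqn y'=λy, z=hλ:
  k1=λy_n ⇒ h·k1=z·y_n;  k2=λ(1+4/5z)y_n ⇒ h·k2=z(1+4/5z)y_n
  y_{n+1}/y_n = 1 + 5/12z + 7/12z(1+4/5z) = 1 + z + 7/15z²
  ⇒ R(z) = 1 + z + 7/15z².

Find x<0 with |R(x)|<1.
x=-1.04: |R|=0.4647
R=1: x+7/15x²=0 ⇒ x=−15/7=-2.1429; min R=1−1/(4·7/15)=0.4643>−1
Confirm numerically:
  x=-1.960: |R|=0.83275 <1
  x=-1.149: |R|=0.46709 <1
  x=-1.136: |R|=0.46623 <1
  x=-2.626: |R|=1.59208 >1
  x=-2.413: |R|=1.30420 >1
Interval (-2.1429, 0).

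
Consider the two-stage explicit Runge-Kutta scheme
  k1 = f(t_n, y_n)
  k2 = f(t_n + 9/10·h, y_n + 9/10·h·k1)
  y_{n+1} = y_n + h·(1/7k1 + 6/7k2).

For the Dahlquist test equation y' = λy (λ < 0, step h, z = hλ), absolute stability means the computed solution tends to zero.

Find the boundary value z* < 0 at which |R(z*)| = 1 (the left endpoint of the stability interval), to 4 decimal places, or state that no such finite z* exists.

z* = -1.2963.

Set f=λy, z=hλ:
  k1=λy_n ⇒ h·k1=z·y_n;  k2=λ(1+9/10z)y_n ⇒ h·k2=z(1+9/10z)y_n
  y_{n+1}/y_n = 1 + 1/7z + 6/7z(1+9/10z) = 1 + z + 27/35z²
  R(z) = 1 + z + 27/35z².

Need |R(x)|<1, x<0.
x=-0.39: |R|=0.7273
R=1: x+27/35x²=0 ⇒ x=−35/27=-1.2963; min R=1−1/(4·27/35)=0.6759>−1
Confirm numerically:
  x=-0.959: |R|=0.75047 <1
  x=-0.700: |R|=0.67800 <1
  x=-0.573: |R|=0.68028 <1
  x=-1.618: |R|=1.40154 >1
  x=-1.554: |R|=1.30894 >1
  x=-1.344: |R|=1.04946 >1
So |R|<1 on (-1.2963, 0).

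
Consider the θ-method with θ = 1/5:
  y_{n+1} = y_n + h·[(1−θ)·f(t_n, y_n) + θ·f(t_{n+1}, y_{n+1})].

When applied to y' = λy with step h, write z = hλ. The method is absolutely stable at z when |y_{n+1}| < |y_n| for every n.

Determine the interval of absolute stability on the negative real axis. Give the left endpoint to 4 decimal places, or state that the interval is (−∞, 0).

With y'=λy (z=hλ):
  y_{n+1} = y_n + z·[4/5·y_n + 1/5·y_{n+1}] ⇒ (1 − 1/5z)y_{n+1} = (1 + 4/5z)y_n
  R(z) = (1 + 4/5z)/(1 − 1/5z).

Find x<0 with |R(x)|<1.
x=-0.71: |R|=0.3783
R=−1: 1+4/5x = −1+1/5x ⇒ -3/5x=2 ⇒ x=2/(-3/5)=-3.3333
Confirm numerically:
  x=-2.949: |R|=0.85495 <1
  x=-2.481: |R|=0.65820 <1
  x=-1.811: |R|=0.32947 <1
  x=-3.817: |R|=1.16457 >1
  x=-3.624: |R|=1.10111 >1
So |R|<1 on (-3.3333, 0).

(-3.3333, 0).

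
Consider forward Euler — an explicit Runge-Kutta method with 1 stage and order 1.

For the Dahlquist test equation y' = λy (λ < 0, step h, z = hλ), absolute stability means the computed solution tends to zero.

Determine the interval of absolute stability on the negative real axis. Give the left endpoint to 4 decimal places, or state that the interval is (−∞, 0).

(-2.0000, 0).

Set f=λy, z=hλ:
  order 1, 1-stage ⇒ R(z)=1+z
  (e.g. R(-1.39)=-0.39000, |R|=0.39000)

Need |R(x)|<1, x<0.
x=-1.39: |R|=0.3900
|R(-1.86)|=0.8600 |R(-1.78)|=0.7800 |R(-1.23)|=0.2300
Bisect:
  x_lo=-2.7362 |R|=1.7362  x_hi=-0.3109 |R|=0.6891
  mid=-1.52353 |R|=0.52353 →hi
  mid=-2.12986 |R|=1.12986 →lo
  mid=-1.82670 |R|=0.82670 →hi
  mid=-1.97828 |R|=0.97828 →hi
  mid=-2.05407 |R|=1.05407 →lo
  mid=-2.01618 |R|=1.01618 →lo
  mid=-1.99723 |R|=0.99723 →hi
  mid=-2.00670 |R|=1.00670 →lo
  mid=-2.00196 |R|=1.00196 →lo
  ...
  [-2.00004,-1.99989] ⇒ x*=-2.0000
Interval (-2.0000, 0).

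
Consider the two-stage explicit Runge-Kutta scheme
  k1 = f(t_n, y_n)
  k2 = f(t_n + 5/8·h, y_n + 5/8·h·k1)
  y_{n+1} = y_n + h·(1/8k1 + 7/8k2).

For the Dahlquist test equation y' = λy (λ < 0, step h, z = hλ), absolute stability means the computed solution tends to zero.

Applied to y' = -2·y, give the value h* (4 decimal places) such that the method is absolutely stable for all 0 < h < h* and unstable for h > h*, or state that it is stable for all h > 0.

(-1.8286,0); λ=-2 ⇒ h* = (64/35)/2 = 0.9143.

On y'=λy, z=hλ:
  k1=λy_n ⇒ h·k1=z·y_n;  k2=λ(1+5/8z)y_n ⇒ h·k2=z(1+5/8z)y_n
  y_{n+1}/y_n = 1 + 1/8z + 7/8z(1+5/8z) = 1 + z + 35/64z²
  ⇒ R(z) = 1 + z + 35/64z².

Need |R(x)|<1, x<0.
x=-0.41: |R|=0.6819
R=1: x+35/64x²=0 ⇒ x=−64/35=-1.8286; min R=1−1/(4·35/64)=0.5429>−1
Confirm numerically:
  x=-1.757: |R|=0.93123 <1
  x=-1.557: |R|=0.76876 <1
  x=-1.224: |R|=0.59531 <1
  x=-1.106: |R|=0.56296 <1
  x=-2.184: |R|=1.42452 >1
  x=-2.051: |R|=1.24948 >1
  x=-1.956: |R|=1.13631 >1
So |R|<1 on (-1.8286, 0).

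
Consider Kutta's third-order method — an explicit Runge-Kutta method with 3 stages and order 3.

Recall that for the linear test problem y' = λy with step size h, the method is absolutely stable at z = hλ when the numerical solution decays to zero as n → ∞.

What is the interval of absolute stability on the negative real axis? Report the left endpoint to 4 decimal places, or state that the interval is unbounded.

On y'=λy, z=hλ:
  order 3, 3-stage ⇒ R(z)=1+z+z^2/2+z^3/6
  (e.g. R(-1.23)=0.21631, |R|=0.21631)

Need |R(x)|<1, x<0.
x=-1.23: |R|=0.2163
|R(-2.35)|=0.7517 |R(-1.95)|=0.2846 |R(-0.99)|=0.3383
Bisect:
  x_lo=-3.1372 |R|=2.3623  x_hi=-0.1913 |R|=0.8258
  mid=-1.66424 |R|=0.04763 →hi
  mid=-2.40072 |R|=0.82507 →hi
  mid=-2.76896 |R|=1.47372 →lo
  mid=-2.58484 |R|=1.12253 →lo
  mid=-2.49278 |R|=0.96747 →hi
  mid=-2.53881 |R|=1.04337 →lo
  mid=-2.51580 |R|=1.00502 →lo
  mid=-2.50429 |R|=0.98615 →hi
  ...
  [-2.51292,-2.51274] ⇒ x*=-2.5127
Interval (-2.5127, 0).

(-2.5127, 0).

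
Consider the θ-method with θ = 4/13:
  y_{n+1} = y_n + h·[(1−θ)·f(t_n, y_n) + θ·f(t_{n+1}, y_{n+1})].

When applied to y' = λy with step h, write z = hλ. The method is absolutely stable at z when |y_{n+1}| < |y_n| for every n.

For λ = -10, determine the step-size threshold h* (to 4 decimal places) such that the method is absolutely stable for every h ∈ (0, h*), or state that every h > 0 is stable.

(-5.2000,0); λ=-10 ⇒ h* = (26/5)/10 = 0.5200.

With y'=λy (z=hλ):
  y_{n+1} = y_n + z·[9/13·y_n + 4/13·y_{n+1}] ⇒ (1 − 4/13z)y_{n+1} = (1 + 9/13z)y_n
  R(z) = (1 + 9/13z)/(1 − 4/13z).

Need |R(x)|<1, x<0.
x=-1.68: |R|=0.1075
R=−1: 1+9/13x = −1+4/13x ⇒ -5/13x=2 ⇒ x=2/(-5/13)=-5.2000
Confirm numerically:
  x=-4.499: |R|=0.88692 <1
  x=-3.390: |R|=0.65926 <1
  x=-3.381: |R|=0.65710 <1
  x=-3.179: |R|=0.60705 <1
  x=-5.539: |R|=1.04821 >1
  x=-5.535: |R|=1.04767 >1
  x=-5.419: |R|=1.03158 >1
So |R|<1 on (-5.2000, 0).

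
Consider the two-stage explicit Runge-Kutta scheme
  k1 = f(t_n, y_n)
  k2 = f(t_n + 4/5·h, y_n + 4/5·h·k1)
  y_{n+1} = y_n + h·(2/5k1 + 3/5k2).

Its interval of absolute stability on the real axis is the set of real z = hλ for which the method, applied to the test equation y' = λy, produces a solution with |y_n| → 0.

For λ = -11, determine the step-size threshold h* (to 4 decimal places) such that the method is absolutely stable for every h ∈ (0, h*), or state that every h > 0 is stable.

With y'=λy (z=hλ):
  k1=λy_n ⇒ h·k1=z·y_n;  k2=λ(1+4/5z)y_n ⇒ h·k2=z(1+4/5z)y_n
  y_{n+1}/y_n = 1 + 2/5z + 3/5z(1+4/5z) = 1 + z + 12/25z²
  Hence R(z) = 1 + z + 12/25z².

Boundary: |R(x)|=1, x<0.
x=-1.18: |R|=0.4884
R=1: x+12/25x²=0 ⇒ x=−25/12=-2.0833; min R=1−1/(4·12/25)=0.4792>−1
Confirm numerically:
  x=-1.982: |R|=0.90360 <1
  x=-1.909: |R|=0.84025 <1
  x=-1.329: |R|=0.51880 <1
  x=-1.140: |R|=0.48381 <1
  x=-2.679: |R|=1.76598 >1
  x=-2.546: |R|=1.56542 >1
Stable set (-2.0833, 0).

(-2.0833,0); λ=-11 ⇒ h* = (25/12)/11 = 0.1894.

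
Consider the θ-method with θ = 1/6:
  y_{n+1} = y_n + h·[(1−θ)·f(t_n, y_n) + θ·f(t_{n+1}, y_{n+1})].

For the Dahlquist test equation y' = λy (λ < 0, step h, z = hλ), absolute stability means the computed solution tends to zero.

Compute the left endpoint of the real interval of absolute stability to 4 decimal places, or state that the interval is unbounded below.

With y'=λy (z=hλ):
  y_{n+1} = y_n + z·[5/6·y_n + 1/6·y_{n+1}] ⇒ (1 − 1/6z)y_{n+1} = (1 + 5/6z)y_n
  so R(z) = (1 + 5/6z)/(1 − 1/6z).

Solve |R(x)|<1 on ℝ⁻.
x=-1.25: |R|=0.0345
R=−1: 1+5/6x = −1+1/6x ⇒ -2/3x=2 ⇒ x=2/(-2/3)=-3.0000
Confirm numerically:
  x=-2.850: |R|=0.93220 <1
  x=-2.539: |R|=0.78405 <1
  x=-1.744: |R|=0.35124 <1
  x=-1.366: |R|=0.11268 <1
  x=-3.368: |R|=1.15713 >1
  x=-3.239: |R|=1.10347 >1
So |R|<1 on (-3.0000, 0).

z* = -3.0000.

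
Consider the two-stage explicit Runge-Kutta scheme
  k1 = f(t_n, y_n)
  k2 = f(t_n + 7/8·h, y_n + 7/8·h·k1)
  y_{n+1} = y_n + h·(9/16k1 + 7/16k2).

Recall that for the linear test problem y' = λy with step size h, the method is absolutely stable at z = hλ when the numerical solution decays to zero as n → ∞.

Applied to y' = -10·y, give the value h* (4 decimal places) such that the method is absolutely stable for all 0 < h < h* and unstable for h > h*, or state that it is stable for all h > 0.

(-2.6122,0); λ=-10 ⇒ h* = (128/49)/10 = 0.2612.

On y'=λy, z=hλ:
  k1=λy_n ⇒ h·k1=z·y_n;  k2=λ(1+7/8z)y_n ⇒ h·k2=z(1+7/8z)y_n
  y_{n+1}/y_n = 1 + 9/16z + 7/16z(1+7/8z) = 1 + z + 49/128z²
  so R(z) = 1 + z + 49/128z².

Solve |R(x)|<1 on ℝ⁻.
x=-0.63: |R|=0.5219
R=1: x+49/128x²=0 ⇒ x=−128/49=-2.6122; min R=1−1/(4·49/128)=0.3469>−1
Confirm numerically:
  x=-2.359: |R|=0.77131 <1
  x=-1.799: |R|=0.43993 <1
  x=-1.711: |R|=0.40969 <1
  x=-1.687: |R|=0.40247 <1
  x=-2.974: |R|=1.41185 >1
  x=-2.881: |R|=1.29641 >1
  x=-2.752: |R|=1.14723 >1
Stable set (-2.6122, 0).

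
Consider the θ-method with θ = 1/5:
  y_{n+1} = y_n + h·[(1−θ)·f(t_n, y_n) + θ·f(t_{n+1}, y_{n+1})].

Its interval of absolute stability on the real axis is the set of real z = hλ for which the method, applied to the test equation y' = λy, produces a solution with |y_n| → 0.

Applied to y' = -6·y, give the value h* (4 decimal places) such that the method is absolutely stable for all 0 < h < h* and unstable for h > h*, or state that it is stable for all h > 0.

With y'=λy (z=hλ):
  y_{n+1} = y_n + z·[4/5·y_n + 1/5·y_{n+1}] ⇒ (1 − 1/5z)y_{n+1} = (1 + 4/5z)y_n
  R(z) = (1 + 4/5z)/(1 − 1/5z).

Boundary: |R(x)|=1, x<0.
x=-1.77: |R|=0.3072
R=−1: 1+4/5x = −1+1/5x ⇒ -3/5x=2 ⇒ x=2/(-3/5)=-3.3333
Confirm numerically:
  x=-2.069: |R|=0.46343 <1
  x=-1.653: |R|=0.24230 <1
  x=-1.509: |R|=0.15916 <1
  x=-3.888: |R|=1.18722 >1
  x=-3.649: |R|=1.10949 >1
  x=-3.558: |R|=1.07876 >1
Stable set (-3.3333, 0).

(-3.3333,0); λ=-6 ⇒ h* = (10/3)/6 = 0.5556.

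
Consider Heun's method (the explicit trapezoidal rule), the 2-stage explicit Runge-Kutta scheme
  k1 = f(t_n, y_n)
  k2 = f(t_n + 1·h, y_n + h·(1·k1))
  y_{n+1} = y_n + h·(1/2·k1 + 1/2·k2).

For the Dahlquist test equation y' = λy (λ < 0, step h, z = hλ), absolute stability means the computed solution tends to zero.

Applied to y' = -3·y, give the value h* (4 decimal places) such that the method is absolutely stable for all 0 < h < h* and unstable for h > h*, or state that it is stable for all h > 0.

(-2.0000,0); λ=-3 ⇒ h* = 0.6667.

On y'=λy, z=hλ:
  order 2, 2-stage ⇒ R(z)=1+z+z^2/2
  (e.g. R(-0.81)=0.51805, |R|=0.51805)

Find x<0 with |R(x)|<1.
x=-0.81: |R|=0.5181
|R(-2.31)|=1.3580 |R(-2.26)|=1.2938 |R(-2.23)|=1.2565
Bisect:
  x_lo=-2.6440 |R|=1.8514  x_hi=-0.1283 |R|=0.8799
  mid=-1.38616 |R|=0.57456 →hi
  mid=-2.01508 |R|=1.01519 →lo
  mid=-1.70062 |R|=0.74544 →hi
  mid=-1.85785 |R|=0.86795 →hi
  mid=-1.93646 |R|=0.93848 →hi
  mid=-1.97577 |R|=0.97606 →hi
  mid=-1.99542 |R|=0.99544 →hi
  mid=-2.00525 |R|=1.00527 →lo
  mid=-2.00034 |R|=1.00034 →lo
  ...
  [-2.00003,-1.99988] ⇒ x*=-2.0000
Stable set (-2.0000, 0).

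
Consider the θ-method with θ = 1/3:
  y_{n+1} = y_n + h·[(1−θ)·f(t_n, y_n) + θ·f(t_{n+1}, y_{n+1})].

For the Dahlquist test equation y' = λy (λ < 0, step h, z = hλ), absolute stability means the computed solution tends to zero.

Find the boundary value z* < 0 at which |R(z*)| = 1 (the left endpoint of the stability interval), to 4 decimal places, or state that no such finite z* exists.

On y'=λy, z=hλ:
  y_{n+1} = y_n + z·[2/3·y_n + 1/3·y_{n+1}] ⇒ (1 − 1/3z)y_{n+1} = (1 + 2/3z)y_n
  R(z) = (1 + 2/3z)/(1 − 1/3z).

Boundary: |R(x)|=1, x<0.
x=-0.4: |R|=0.6471
R=−1: 1+2/3x = −1+1/3x ⇒ -1/3x=2 ⇒ x=2/(-1/3)=-6.0000
Confirm numerically:
  x=-5.870: |R|=0.98534 <1
  x=-4.701: |R|=0.83132 <1
  x=-4.113: |R|=0.73471 <1
  x=-3.911: |R|=0.69773 <1
  x=-6.112: |R|=1.01229 >1
  x=-6.110: |R|=1.01207 >1
  x=-6.101: |R|=1.01110 >1
Interval (-6.0000, 0).

left endpoint -6.0000.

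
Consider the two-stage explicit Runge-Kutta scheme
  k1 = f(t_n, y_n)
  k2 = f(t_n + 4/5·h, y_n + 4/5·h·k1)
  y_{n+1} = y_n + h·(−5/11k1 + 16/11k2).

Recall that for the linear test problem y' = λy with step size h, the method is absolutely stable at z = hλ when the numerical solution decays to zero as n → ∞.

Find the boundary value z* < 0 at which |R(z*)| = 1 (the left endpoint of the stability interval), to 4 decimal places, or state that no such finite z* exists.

left endpoint -0.8594.

On y'=λy, z=hλ:
  k1=λy_n ⇒ h·k1=z·y_n;  k2=λ(1+4/5z)y_n ⇒ h·k2=z(1+4/5z)y_n
  y_{n+1}/y_n = 1 − 5/11z + 16/11z(1+4/5z) = 1 + z + 64/55z²
  so R(z) = 1 + z + 64/55z².

Need |R(x)|<1, x<0.
x=-1.12: |R|=1.3397
R=1: x+64/55x²=0 ⇒ x=−55/64=-0.8594; min R=1−1/(4·64/55)=0.7852>−1
Confirm numerically:
  x=-0.529: |R|=0.79663 <1
  x=-0.470: |R|=0.78705 <1
  x=-0.454: |R|=0.78584 <1
  x=-0.434: |R|=0.78518 <1
  x=-1.317: |R|=1.70131 >1
  x=-1.071: |R|=1.26374 >1
  x=-0.919: |R|=1.06376 >1
Stable set (-0.8594, 0).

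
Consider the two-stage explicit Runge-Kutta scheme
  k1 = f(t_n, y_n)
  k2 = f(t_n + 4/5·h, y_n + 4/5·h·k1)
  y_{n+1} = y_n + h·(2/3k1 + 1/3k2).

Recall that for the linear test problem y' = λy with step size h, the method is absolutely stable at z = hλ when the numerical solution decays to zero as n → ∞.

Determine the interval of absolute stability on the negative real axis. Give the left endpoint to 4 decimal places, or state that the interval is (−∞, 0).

Set f=λy, z=hλ:
  k1=λy_n ⇒ h·k1=z·y_n;  k2=λ(1+4/5z)y_n ⇒ h·k2=z(1+4/5z)y_n
  y_{n+1}/y_n = 1 + 2/3z + 1/3z(1+4/5z) = 1 + z + 4/15z²
  R(z) = 1 + z + 4/15z².

Need |R(x)|<1, x<0.
x=-1.22: |R|=0.1769
R=1: x+4/15x²=0 ⇒ x=−15/4=-3.7500; min R=1−1/(4·4/15)=0.0625>−1
Confirm numerically:
  x=-2.793: |R|=0.28723 <1
  x=-2.714: |R|=0.25021 <1
  x=-2.670: |R|=0.23104 <1
  x=-2.026: |R|=0.06858 <1
  x=-4.304: |R|=1.63584 >1
  x=-4.209: |R|=1.51518 >1
  x=-3.936: |R|=1.19523 >1
Interval (-3.7500, 0).

(-3.7500, 0).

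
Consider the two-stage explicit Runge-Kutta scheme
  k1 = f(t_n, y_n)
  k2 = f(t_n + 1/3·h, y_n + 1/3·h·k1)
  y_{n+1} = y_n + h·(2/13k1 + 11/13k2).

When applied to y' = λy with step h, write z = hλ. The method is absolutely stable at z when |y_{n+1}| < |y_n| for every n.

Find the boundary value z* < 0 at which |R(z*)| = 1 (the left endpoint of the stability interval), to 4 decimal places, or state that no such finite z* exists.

Test eqn y'=λy, z=hλ:
  k1=λy_n ⇒ h·k1=z·y_n;  k2=λ(1+1/3z)y_n ⇒ h·k2=z(1+1/3z)y_n
  y_{n+1}/y_n = 1 + 2/13z + 11/13z(1+1/3z) = 1 + z + 11/39z²
  so R(z) = 1 + z + 11/39z².

Find x<0 with |R(x)|<1.
x=-1.62: |R|=0.1202
R=1: x+11/39x²=0 ⇒ x=−39/11=-3.5455; min R=1−1/(4·11/39)=0.1136>−1
Confirm numerically:
  x=-2.411: |R|=0.22854 <1
  x=-2.096: |R|=0.14311 <1
  x=-1.956: |R|=0.12311 <1
  x=-1.579: |R|=0.12422 <1
  x=-3.991: |R|=1.50154 >1
  x=-3.863: |R|=1.34599 >1
  x=-3.848: |R|=1.32836 >1
Interval (-3.5455, 0).

left endpoint -3.5455.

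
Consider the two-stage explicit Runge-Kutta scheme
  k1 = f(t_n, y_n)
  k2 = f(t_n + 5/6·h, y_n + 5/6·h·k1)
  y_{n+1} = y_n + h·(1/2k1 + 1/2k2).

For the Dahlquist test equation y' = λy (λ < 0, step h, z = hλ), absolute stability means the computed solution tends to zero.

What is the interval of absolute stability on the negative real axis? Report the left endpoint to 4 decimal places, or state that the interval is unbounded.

(-2.4000, 0).

On y'=λy, z=hλ:
  k1=λy_n ⇒ h·k1=z·y_n;  k2=λ(1+5/6z)y_n ⇒ h·k2=z(1+5/6z)y_n
  y_{n+1}/y_n = 1 + 1/2z + 1/2z(1+5/6z) = 1 + z + 5/12z²
  R(z) = 1 + z + 5/12z².

Find x<0 with |R(x)|<1.
x=-1.42: |R|=0.4202
R=1: x+5/12x²=0 ⇒ x=−12/5=-2.4000; min R=1−1/(4·5/12)=0.4000>−1
Confirm numerically:
  x=-2.349: |R|=0.95008 <1
  x=-2.019: |R|=0.67948 <1
  x=-1.170: |R|=0.40038 <1
  x=-2.940: |R|=1.66150 >1
  x=-2.711: |R|=1.35130 >1
  x=-2.559: |R|=1.16953 >1
Interval (-2.4000, 0).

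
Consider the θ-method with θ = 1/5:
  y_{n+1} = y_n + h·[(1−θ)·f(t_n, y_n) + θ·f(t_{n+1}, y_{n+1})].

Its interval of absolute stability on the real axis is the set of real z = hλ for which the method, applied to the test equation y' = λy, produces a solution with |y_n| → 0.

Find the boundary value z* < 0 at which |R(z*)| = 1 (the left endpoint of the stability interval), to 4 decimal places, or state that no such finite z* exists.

left endpoint -3.3333.

Test eqn y'=λy, z=hλ:
  y_{n+1} = y_n + z·[4/5·y_n + 1/5·y_{n+1}] ⇒ (1 − 1/5z)y_{n+1} = (1 + 4/5z)y_n
  ⇒ R(z) = (1 + 4/5z)/(1 − 1/5z).

Solve |R(x)|<1 on ℝ⁻.
x=-1.43: |R|=0.1120
R=−1: 1+4/5x = −1+1/5x ⇒ -3/5x=2 ⇒ x=2/(-3/5)=-3.3333
Confirm numerically:
  x=-3.307: |R|=0.99049 <1
  x=-1.658: |R|=0.24512 <1
  x=-1.338: |R|=0.05554 <1
  x=-3.719: |R|=1.13270 >1
  x=-3.450: |R|=1.04142 >1
Interval (-3.3333, 0).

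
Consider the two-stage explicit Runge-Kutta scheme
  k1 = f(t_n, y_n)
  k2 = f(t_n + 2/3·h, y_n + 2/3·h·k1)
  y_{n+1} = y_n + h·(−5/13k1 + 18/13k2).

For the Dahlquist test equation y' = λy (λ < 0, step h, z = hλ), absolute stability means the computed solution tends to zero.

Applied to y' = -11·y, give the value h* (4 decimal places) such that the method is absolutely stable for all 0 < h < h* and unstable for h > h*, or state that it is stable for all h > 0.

Test eqn y'=λy, z=hλ:
  k1=λy_n ⇒ h·k1=z·y_n;  k2=λ(1+2/3z)y_n ⇒ h·k2=z(1+2/3z)y_n
  y_{n+1}/y_n = 1 − 5/13z + 18/13z(1+2/3z) = 1 + z + 12/13z²
  ⇒ R(z) = 1 + z + 12/13z².

Need |R(x)|<1, x<0.
x=-0.7: |R|=0.7523
R=1: x+12/13x²=0 ⇒ x=−13/12=-1.0833; min R=1−1/(4·12/13)=0.7292>−1
Confirm numerically:
  x=-0.992: |R|=0.91637 <1
  x=-0.909: |R|=0.85372 <1
  x=-0.447: |R|=0.73744 <1
  x=-1.487: |R|=1.55408 >1
  x=-1.175: |R|=1.09942 >1
Interval (-1.0833, 0).

(-1.0833,0); λ=-11 ⇒ h* = (13/12)/11 = 0.0985.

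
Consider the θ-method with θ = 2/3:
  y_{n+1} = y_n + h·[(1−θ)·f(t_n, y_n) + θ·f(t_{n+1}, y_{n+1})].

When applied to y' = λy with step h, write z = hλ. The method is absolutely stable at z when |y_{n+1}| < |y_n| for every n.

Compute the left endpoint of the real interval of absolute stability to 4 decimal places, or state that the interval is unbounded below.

interval (−∞, 0).

With y'=λy (z=hλ):
  y_{n+1} = y_n + z·[1/3·y_n + 2/3·y_{n+1}] ⇒ (1 − 2/3z)y_{n+1} = (1 + 1/3z)y_n
  R(z) = (1 + 1/3z)/(1 − 2/3z).

Solve |R(x)|<1 on ℝ⁻.
x=-0.91: |R|=0.4336
x=-2: |R|=0.1429
x=-10: |R|=0.3043
x=-100: |R|=0.4778
θ=2/3≥1/2 ⇒ |1+1/3x|<|1−2/3x| ∀x<0 ⇒ unbounded interval.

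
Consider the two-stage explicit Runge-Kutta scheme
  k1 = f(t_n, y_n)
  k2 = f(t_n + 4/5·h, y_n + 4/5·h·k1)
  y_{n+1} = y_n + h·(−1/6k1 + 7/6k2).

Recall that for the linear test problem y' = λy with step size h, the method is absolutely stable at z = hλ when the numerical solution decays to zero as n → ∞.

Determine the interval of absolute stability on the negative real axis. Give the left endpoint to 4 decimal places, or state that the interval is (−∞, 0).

(-1.0714, 0).

With y'=λy (z=hλ):
  k1=λy_n ⇒ h·k1=z·y_n;  k2=λ(1+4/5z)y_n ⇒ h·k2=z(1+4/5z)y_n
  y_{n+1}/y_n = 1 − 1/6z + 7/6z(1+4/5z) = 1 + z + 14/15z²
  so R(z) = 1 + z + 14/15z².

Need |R(x)|<1, x<0.
x=-1.4: |R|=1.4293
R=1: x+14/15x²=0 ⇒ x=−15/14=-1.0714; min R=1−1/(4·14/15)=0.7321>−1
Confirm numerically:
  x=-0.985: |R|=0.92054 <1
  x=-0.895: |R|=0.85262 <1
  x=-0.628: |R|=0.74009 <1
  x=-1.575: |R|=1.74025 >1
  x=-1.486: |R|=1.57498 >1
  x=-1.289: |R|=1.26175 >1
Stable set (-1.0714, 0).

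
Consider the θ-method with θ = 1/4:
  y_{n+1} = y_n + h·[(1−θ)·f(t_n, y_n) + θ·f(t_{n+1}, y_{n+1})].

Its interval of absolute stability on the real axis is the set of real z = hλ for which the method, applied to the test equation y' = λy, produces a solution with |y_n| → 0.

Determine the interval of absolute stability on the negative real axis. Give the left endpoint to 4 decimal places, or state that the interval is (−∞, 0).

Test eqn y'=λy, z=hλ:
  y_{n+1} = y_n + z·[3/4·y_n + 1/4·y_{n+1}] ⇒ (1 − 1/4z)y_{n+1} = (1 + 3/4z)y_n
  so R(z) = (1 + 3/4z)/(1 − 1/4z).

Need |R(x)|<1, x<0.
x=-1.48: |R|=0.0803
R=−1: 1+3/4x = −1+1/4x ⇒ -1/2x=2 ⇒ x=2/(-1/2)=-4.0000
Confirm numerically:
  x=-3.686: |R|=0.91829 <1
  x=-3.298: |R|=0.80762 <1
  x=-1.828: |R|=0.25463 <1
  x=-4.541: |R|=1.12668 >1
  x=-4.501: |R|=1.11787 >1
  x=-4.049: |R|=1.01218 >1
So |R|<1 on (-4.0000, 0).

(-4.0000, 0).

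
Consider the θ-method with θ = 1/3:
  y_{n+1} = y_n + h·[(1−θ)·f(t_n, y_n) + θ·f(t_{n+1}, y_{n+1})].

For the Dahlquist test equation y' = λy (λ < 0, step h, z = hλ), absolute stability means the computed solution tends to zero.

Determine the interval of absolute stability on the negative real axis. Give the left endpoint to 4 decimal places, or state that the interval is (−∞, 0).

(-6.0000, 0).

With y'=λy (z=hλ):
  y_{n+1} = y_n + z·[2/3·y_n + 1/3·y_{n+1}] ⇒ (1 − 1/3z)y_{n+1} = (1 + 2/3z)y_n
  R(z) = (1 + 2/3z)/(1 − 1/3z).

Boundary: |R(x)|=1, x<0.
x=-1.73: |R|=0.0973
R=−1: 1+2/3x = −1+1/3x ⇒ -1/3x=2 ⇒ x=2/(-1/3)=-6.0000
Confirm numerically:
  x=-4.785: |R|=0.84393 <1
  x=-4.014: |R|=0.71685 <1
  x=-3.882: |R|=0.69224 <1
  x=-3.323: |R|=0.57663 <1
  x=-6.561: |R|=1.05868 >1
  x=-6.033: |R|=1.00365 >1
Interval (-6.0000, 0).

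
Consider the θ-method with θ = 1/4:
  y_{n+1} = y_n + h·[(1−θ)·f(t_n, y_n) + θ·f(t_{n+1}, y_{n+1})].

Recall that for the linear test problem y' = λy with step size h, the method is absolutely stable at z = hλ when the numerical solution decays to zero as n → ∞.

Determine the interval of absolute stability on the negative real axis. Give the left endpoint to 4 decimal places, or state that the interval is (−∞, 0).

(-4.0000, 0).

Test eqn y'=λy, z=hλ:
  y_{n+1} = y_n + z·[3/4·y_n + 1/4·y_{n+1}] ⇒ (1 − 1/4z)y_{n+1} = (1 + 3/4z)y_n
  so R(z) = (1 + 3/4z)/(1 − 1/4z).

Need |R(x)|<1, x<0.
x=-0.8: |R|=0.3333
R=−1: 1+3/4x = −1+1/4x ⇒ -1/2x=2 ⇒ x=2/(-1/2)=-4.0000
Confirm numerically:
  x=-3.521: |R|=0.87262 <1
  x=-2.086: |R|=0.37102 <1
  x=-1.669: |R|=0.17763 <1
  x=-1.609: |R|=0.14744 <1
  x=-4.283: |R|=1.06833 >1
  x=-4.206: |R|=1.05021 >1
Stable set (-4.0000, 0).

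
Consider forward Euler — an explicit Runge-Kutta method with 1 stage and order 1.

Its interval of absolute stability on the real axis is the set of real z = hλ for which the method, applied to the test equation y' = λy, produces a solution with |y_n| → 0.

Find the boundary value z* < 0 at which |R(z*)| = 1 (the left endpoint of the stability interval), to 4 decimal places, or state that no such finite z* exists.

z* = -2.0000.

On y'=λy, z=hλ:
  order 1, 1-stage ⇒ R(z)=1+z
  (e.g. R(-1.12)=-0.12000, |R|=0.12000)

Solve |R(x)|<1 on ℝ⁻.
x=-1.12: |R|=0.1200
|R(-2.37)|=1.3700 |R(-1.42)|=0.4200 |R(-0.57)|=0.4300
Bisect:
  x_lo=-2.7069 |R|=1.7069  x_hi=-0.1530 |R|=0.8470
  mid=-1.42995 |R|=0.42995 →hi
  mid=-2.06842 |R|=1.06842 →lo
  mid=-1.74919 |R|=0.74919 →hi
  mid=-1.90880 |R|=0.90880 →hi
  mid=-1.98861 |R|=0.98861 →hi
  mid=-2.02851 |R|=1.02851 →lo
  mid=-2.00856 |R|=1.00856 →lo
  mid=-1.99859 |R|=0.99859 →hi
  mid=-2.00357 |R|=1.00357 →lo
  mid=-2.00108 |R|=1.00108 →lo
  ...
  [-2.00014,-1.99999] ⇒ x*=-2.0000
Stable set (-2.0000, 0).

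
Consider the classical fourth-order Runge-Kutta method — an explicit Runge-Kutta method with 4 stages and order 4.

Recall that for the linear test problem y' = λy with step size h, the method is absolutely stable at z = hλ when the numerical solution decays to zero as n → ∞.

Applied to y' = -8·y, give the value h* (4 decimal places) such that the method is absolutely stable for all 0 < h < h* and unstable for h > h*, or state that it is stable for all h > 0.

Set f=λy, z=hλ:
  order 4, 4-stage ⇒ R(z)=1+z+z^2/2+z^3/6+z^4/24
  (e.g. R(-1.49)=0.27409, |R|=0.27409)

Solve |R(x)|<1 on ℝ⁻.
x=-1.49: |R|=0.2741
|R(-2.91)|=1.2049 |R(-2.06)|=0.3552 |R(-0.95)|=0.3923
Bisect:
  x_lo=-3.4370 |R|=2.5170  x_hi=-0.3787 |R|=0.6848
  mid=-1.90785 |R|=0.30674 →hi
  mid=-2.67241 |R|=0.84273 →hi
  mid=-3.05469 |R|=1.48818 →lo
  mid=-2.86355 |R|=1.12454 →lo
  mid=-2.76798 |R|=0.97421 →hi
  mid=-2.81577 |R|=1.04692 →lo
  mid=-2.79187 |R|=1.00997 →lo
  ...
  [-2.78534,-2.78515] ⇒ x*=-2.7853
Interval (-2.7853, 0).

(-2.7853,0); λ=-8 ⇒ h* = 0.3482.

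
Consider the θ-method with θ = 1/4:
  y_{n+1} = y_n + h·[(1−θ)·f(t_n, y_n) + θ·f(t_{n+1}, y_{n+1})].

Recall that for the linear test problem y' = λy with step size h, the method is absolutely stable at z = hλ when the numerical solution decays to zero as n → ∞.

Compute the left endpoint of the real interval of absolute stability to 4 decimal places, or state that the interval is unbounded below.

z* = -4.0000.

On y'=λy, z=hλ:
  y_{n+1} = y_n + z·[3/4·y_n + 1/4·y_{n+1}] ⇒ (1 − 1/4z)y_{n+1} = (1 + 3/4z)y_n
  R(z) = (1 + 3/4z)/(1 − 1/4z).

Need |R(x)|<1, x<0.
x=-1.33: |R|=0.0019
R=−1: 1+3/4x = −1+1/4x ⇒ -1/2x=2 ⇒ x=2/(-1/2)=-4.0000
Confirm numerically:
  x=-3.955: |R|=0.98869 <1
  x=-3.726: |R|=0.92907 <1
  x=-2.344: |R|=0.47793 <1
  x=-4.308: |R|=1.07415 >1
  x=-4.130: |R|=1.03198 >1
  x=-4.112: |R|=1.02761 >1
Interval (-4.0000, 0).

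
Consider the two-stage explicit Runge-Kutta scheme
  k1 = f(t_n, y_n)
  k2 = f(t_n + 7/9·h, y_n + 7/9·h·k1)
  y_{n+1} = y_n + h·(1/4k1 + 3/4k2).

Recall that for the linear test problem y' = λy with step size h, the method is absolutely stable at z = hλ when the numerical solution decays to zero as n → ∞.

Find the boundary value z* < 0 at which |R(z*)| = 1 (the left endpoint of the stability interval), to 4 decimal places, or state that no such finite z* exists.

With y'=λy (z=hλ):
  k1=λy_n ⇒ h·k1=z·y_n;  k2=λ(1+7/9z)y_n ⇒ h·k2=z(1+7/9z)y_n
  y_{n+1}/y_n = 1 + 1/4z + 3/4z(1+7/9z) = 1 + z + 7/12z²
  R(z) = 1 + z + 7/12z².

Need |R(x)|<1, x<0.
x=-0.72: |R|=0.5824
R=1: x+7/12x²=0 ⇒ x=−12/7=-1.7143; min R=1−1/(4·7/12)=0.5714>−1
Confirm numerically:
  x=-1.339: |R|=0.70687 <1
  x=-1.310: |R|=0.69106 <1
  x=-0.779: |R|=0.57499 <1
  x=-1.895: |R|=1.19976 >1
  x=-1.879: |R|=1.18054 >1
Stable set (-1.7143, 0).

z* = -1.7143.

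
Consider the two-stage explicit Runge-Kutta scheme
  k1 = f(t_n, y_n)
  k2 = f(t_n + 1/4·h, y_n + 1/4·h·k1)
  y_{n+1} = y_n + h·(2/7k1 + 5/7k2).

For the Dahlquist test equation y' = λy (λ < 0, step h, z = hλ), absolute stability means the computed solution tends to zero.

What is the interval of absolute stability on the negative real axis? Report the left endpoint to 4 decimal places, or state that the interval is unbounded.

(-5.6000, 0).

On y'=λy, z=hλ:
  k1=λy_n ⇒ h·k1=z·y_n;  k2=λ(1+1/4z)y_n ⇒ h·k2=z(1+1/4z)y_n
  y_{n+1}/y_n = 1 + 2/7z + 5/7z(1+1/4z) = 1 + z + 5/28z²
  Hence R(z) = 1 + z + 5/28z².

Boundary: |R(x)|=1, x<0.
x=-1.16: |R|=0.0803
R=1: x+5/28x²=0 ⇒ x=−28/5=-5.6000; min R=1−1/(4·5/28)=-0.4000>−1
Confirm numerically:
  x=-5.453: |R|=0.85686 <1
  x=-4.450: |R|=0.08616 <1
  x=-3.084: |R|=0.38560 <1
  x=-6.060: |R|=1.49779 >1
  x=-5.785: |R|=1.19111 >1
Stable set (-5.6000, 0).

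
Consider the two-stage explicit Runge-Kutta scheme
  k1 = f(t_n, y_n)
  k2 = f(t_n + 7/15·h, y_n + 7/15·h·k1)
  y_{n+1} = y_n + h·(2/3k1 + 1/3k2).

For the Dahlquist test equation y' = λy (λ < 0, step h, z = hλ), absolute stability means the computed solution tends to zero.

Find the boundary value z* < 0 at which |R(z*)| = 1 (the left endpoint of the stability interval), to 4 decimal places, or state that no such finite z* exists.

left endpoint -6.4286.

On y'=λy, z=hλ:
  k1=λy_n ⇒ h·k1=z·y_n;  k2=λ(1+7/15z)y_n ⇒ h·k2=z(1+7/15z)y_n
  y_{n+1}/y_n = 1 + 2/3z + 1/3z(1+7/15z) = 1 + z + 7/45z²
  R(z) = 1 + z + 7/45z².

Find x<0 with |R(x)|<1.
x=-0.99: |R|=0.1625
R=1: x+7/45x²=0 ⇒ x=−45/7=-6.4286; min R=1−1/(4·7/45)=-0.6071>−1
Confirm numerically:
  x=-5.233: |R|=0.02678 <1
  x=-4.635: |R|=0.29317 <1
  x=-4.101: |R|=0.48484 <1
  x=-3.452: |R|=0.59835 <1
  x=-7.002: |R|=1.62458 >1
  x=-6.540: |R|=1.11336 >1
  x=-6.508: |R|=1.08041 >1
So |R|<1 on (-6.4286, 0).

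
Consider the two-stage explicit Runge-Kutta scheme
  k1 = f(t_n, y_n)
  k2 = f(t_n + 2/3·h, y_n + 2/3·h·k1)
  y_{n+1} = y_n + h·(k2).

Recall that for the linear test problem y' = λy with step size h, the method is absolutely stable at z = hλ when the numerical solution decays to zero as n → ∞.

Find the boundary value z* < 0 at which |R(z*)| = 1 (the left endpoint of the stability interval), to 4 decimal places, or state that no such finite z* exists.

Test eqn y'=λy, z=hλ:
  k1=λy_n ⇒ h·k1=z·y_n;  k2=λ(1+2/3z)y_n ⇒ h·k2=z(1+2/3z)y_n
  y_{n+1}/y_n = 1 + z(1+2/3z) = 1 + z + 2/3z²
  Hence R(z) = 1 + z + 2/3z².

Boundary: |R(x)|=1, x<0.
x=-1.65: |R|=1.1650
R=1: x+2/3x²=0 ⇒ x=−3/2=-1.5000; min R=1−1/(4·2/3)=0.6250>−1
Confirm numerically:
  x=-1.458: |R|=0.95918 <1
  x=-1.184: |R|=0.75057 <1
  x=-1.065: |R|=0.69115 <1
  x=-0.647: |R|=0.63207 <1
  x=-1.562: |R|=1.06456 >1
  x=-1.559: |R|=1.06132 >1
So |R|<1 on (-1.5000, 0).

z* = -1.5000.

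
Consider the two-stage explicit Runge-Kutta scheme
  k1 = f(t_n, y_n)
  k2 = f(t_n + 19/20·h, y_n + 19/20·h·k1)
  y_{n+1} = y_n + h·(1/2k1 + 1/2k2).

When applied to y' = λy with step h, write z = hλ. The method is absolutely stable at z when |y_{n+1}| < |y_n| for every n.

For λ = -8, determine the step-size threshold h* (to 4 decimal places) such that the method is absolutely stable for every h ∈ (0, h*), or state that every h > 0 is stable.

(-2.1053,0); λ=-8 ⇒ h* = (40/19)/8 = 0.2632.

With y'=λy (z=hλ):
  k1=λy_n ⇒ h·k1=z·y_n;  k2=λ(1+19/20z)y_n ⇒ h·k2=z(1+19/20z)y_n
  y_{n+1}/y_n = 1 + 1/2z + 1/2z(1+19/20z) = 1 + z + 19/40z²
  Hence R(z) = 1 + z + 19/40z².

Solve |R(x)|<1 on ℝ⁻.
x=-1.13: |R|=0.4765
R=1: x+19/40x²=0 ⇒ x=−40/19=-2.1053; min R=1−1/(4·19/40)=0.4737>−1
Confirm numerically:
  x=-1.775: |R|=0.72155 <1
  x=-1.708: |R|=0.67770 <1
  x=-1.442: |R|=0.54570 <1
  x=-0.843: |R|=0.49456 <1
  x=-2.646: |R|=1.67963 >1
  x=-2.219: |R|=1.11988 >1
Stable set (-2.1053, 0).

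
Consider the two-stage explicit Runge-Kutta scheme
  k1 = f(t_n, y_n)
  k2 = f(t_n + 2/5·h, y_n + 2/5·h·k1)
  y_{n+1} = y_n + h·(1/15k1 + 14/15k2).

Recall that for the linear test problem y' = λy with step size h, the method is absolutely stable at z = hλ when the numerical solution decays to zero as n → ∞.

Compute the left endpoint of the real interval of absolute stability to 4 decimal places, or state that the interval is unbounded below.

On y'=λy, z=hλ:
  k1=λy_n ⇒ h·k1=z·y_n;  k2=λ(1+2/5z)y_n ⇒ h·k2=z(1+2/5z)y_n
  y_{n+1}/y_n = 1 + 1/15z + 14/15z(1+2/5z) = 1 + z + 28/75z²
  so R(z) = 1 + z + 28/75z².

Boundary: |R(x)|=1, x<0.
x=-0.53: |R|=0.5749
R=1: x+28/75x²=0 ⇒ x=−75/28=-2.6786; min R=1−1/(4·28/75)=0.3304>−1
Confirm numerically:
  x=-2.283: |R|=0.66285 <1
  x=-2.087: |R|=0.53908 <1
  x=-1.900: |R|=0.44773 <1
  x=-3.093: |R|=1.47855 >1
  x=-2.894: |R|=1.23275 >1
  x=-2.866: |R|=1.20054 >1
So |R|<1 on (-2.6786, 0).

left endpoint -2.6786.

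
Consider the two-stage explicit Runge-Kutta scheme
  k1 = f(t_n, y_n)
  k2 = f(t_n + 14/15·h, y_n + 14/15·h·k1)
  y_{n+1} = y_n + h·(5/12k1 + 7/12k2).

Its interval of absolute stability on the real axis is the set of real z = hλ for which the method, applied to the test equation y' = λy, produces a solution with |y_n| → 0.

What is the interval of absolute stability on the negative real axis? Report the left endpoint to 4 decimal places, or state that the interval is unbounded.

(-1.8367, 0).

On y'=λy, z=hλ:
  k1=λy_n ⇒ h·k1=z·y_n;  k2=λ(1+14/15z)y_n ⇒ h·k2=z(1+14/15z)y_n
  y_{n+1}/y_n = 1 + 5/12z + 7/12z(1+14/15z) = 1 + z + 49/90z²
  R(z) = 1 + z + 49/90z².

Need |R(x)|<1, x<0.
x=-0.88: |R|=0.5416
R=1: x+49/90x²=0 ⇒ x=−90/49=-1.8367; min R=1−1/(4·49/90)=0.5408>−1
Confirm numerically:
  x=-1.025: |R|=0.54701 <1
  x=-0.925: |R|=0.54084 <1
  x=-0.856: |R|=0.54293 <1
  x=-0.827: |R|=0.54536 <1
  x=-2.293: |R|=1.56961 >1
  x=-1.956: |R|=1.12701 >1
Interval (-1.8367, 0).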